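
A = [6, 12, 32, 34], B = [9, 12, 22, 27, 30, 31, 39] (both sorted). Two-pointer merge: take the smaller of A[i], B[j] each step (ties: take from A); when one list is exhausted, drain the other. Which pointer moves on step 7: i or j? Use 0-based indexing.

i=0 j=0: A[i]=6<=B[j]=9 take 6, i++
i=1 j=0: A[i]=12>B[j]=9 take 9, j++
i=1 j=1: A[i]=12<=B[j]=12 take 12, i++
i=2 j=1: A[i]=32>B[j]=12 take 12, j++
i=2 j=2: A[i]=32>B[j]=22 take 22, j++
i=2 j=3: A[i]=32>B[j]=27 take 27, j++
i=2 j=4: A[i]=32>B[j]=30 take 30, j++

j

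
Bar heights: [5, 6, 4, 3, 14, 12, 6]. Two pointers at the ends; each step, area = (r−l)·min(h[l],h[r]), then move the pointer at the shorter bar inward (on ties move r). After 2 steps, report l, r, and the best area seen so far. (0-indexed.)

[0,6] min(5,6)*6=30 best=30 * → l++
[1,6] min(6,6)*5=30 best=30 → r--

l=1, r=5, best area=30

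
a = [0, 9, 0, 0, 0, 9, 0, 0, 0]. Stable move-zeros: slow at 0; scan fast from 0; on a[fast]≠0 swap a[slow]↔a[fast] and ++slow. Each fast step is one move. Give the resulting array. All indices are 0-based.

(s=0,f=0) a[fast]=0 → fast++
(s=0,f=1) a[fast]=9≠0 swap→a[0]=9 → slow++,fast++
(s=1,f=2) a[fast]=0 → fast++
(s=1,f=3) a[fast]=0 → fast++
(s=1,f=4) a[fast]=0 → fast++
(s=1,f=5) a[fast]=9≠0 swap→a[1]=9 → slow++,fast++
(s=2,f=6) a[fast]=0 → fast++
(s=2,f=7) a[fast]=0 → fast++
(s=2,f=8) a[fast]=0 → fast++

[9, 9, 0, 0, 0, 0, 0, 0, 0]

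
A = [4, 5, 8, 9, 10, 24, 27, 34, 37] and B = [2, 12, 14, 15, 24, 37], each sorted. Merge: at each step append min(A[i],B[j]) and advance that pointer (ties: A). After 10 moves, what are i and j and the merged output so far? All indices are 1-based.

i=7, j=5, merged so far=[2, 4, 5, 8, 9, 10, 12, 14, 15, 24]

i=1 j=1: A[i]=4>B[j]=2 take 2, j++
i=1 j=2: A[i]=4<=B[j]=12 take 4, i++
i=2 j=2: A[i]=5<=B[j]=12 take 5, i++
i=3 j=2: A[i]=8<=B[j]=12 take 8, i++
i=4 j=2: A[i]=9<=B[j]=12 take 9, i++
i=5 j=2: A[i]=10<=B[j]=12 take 10, i++
i=6 j=2: A[i]=24>B[j]=12 take 12, j++
i=6 j=3: A[i]=24>B[j]=14 take 14, j++
i=6 j=4: A[i]=24>B[j]=15 take 15, j++
i=6 j=5: A[i]=24<=B[j]=24 take 24, i++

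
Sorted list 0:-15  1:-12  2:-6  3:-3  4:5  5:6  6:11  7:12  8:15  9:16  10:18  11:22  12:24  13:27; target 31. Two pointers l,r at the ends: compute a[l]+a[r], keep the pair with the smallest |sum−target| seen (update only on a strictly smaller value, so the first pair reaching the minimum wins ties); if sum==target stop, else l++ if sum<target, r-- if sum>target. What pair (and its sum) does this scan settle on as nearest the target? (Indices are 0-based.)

pair (15, 16) with sum 31 (|Δ|=0)

[0,13] -15+27=12 d=19 * → l++
[1,13] -12+27=15 d=16 * → l++
[2,13] -6+27=21 d=10 * → l++
[3,13] -3+27=24 d=7 * → l++
[4,13] 5+27=32 d=1 * → r--
[4,12] 5+24=29 d=2 → l++
[5,12] 6+24=30 d=1 → l++
[6,12] 11+24=35 d=4 → r--
[6,11] 11+22=33 d=2 → r--
[6,10] 11+18=29 d=2 → l++
[7,10] 12+18=30 d=1 → l++
[8,10] 15+18=33 d=2 → r--
[8,9] 15+16=31 d=0 * → stop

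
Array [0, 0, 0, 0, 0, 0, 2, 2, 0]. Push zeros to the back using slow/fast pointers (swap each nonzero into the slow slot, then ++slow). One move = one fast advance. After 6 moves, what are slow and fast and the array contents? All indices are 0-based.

(s=0,f=0) a[fast]=0 → fast++
(s=0,f=1) a[fast]=0 → fast++
(s=0,f=2) a[fast]=0 → fast++
(s=0,f=3) a[fast]=0 → fast++
(s=0,f=4) a[fast]=0 → fast++
(s=0,f=5) a[fast]=0 → fast++

slow=0, fast=6, a=[0, 0, 0, 0, 0, 0, 2, 2, 0]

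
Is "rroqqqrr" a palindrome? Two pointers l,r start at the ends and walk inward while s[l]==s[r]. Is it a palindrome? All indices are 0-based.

[0,7] 'r'=='r' → l++,r--
[1,6] 'r'=='r' → l++,r--
[2,5] 'o'!='q' → stop

not a palindrome (mismatch at 2,5)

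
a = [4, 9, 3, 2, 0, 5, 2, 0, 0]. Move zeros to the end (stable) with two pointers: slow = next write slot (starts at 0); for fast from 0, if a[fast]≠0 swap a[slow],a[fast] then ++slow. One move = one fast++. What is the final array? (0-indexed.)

(s=0,f=0) a[fast]=4≠0 swap→a[0]=4 → slow++,fast++
(s=1,f=1) a[fast]=9≠0 swap→a[1]=9 → slow++,fast++
(s=2,f=2) a[fast]=3≠0 swap→a[2]=3 → slow++,fast++
(s=3,f=3) a[fast]=2≠0 swap→a[3]=2 → slow++,fast++
(s=4,f=4) a[fast]=0 → fast++
(s=4,f=5) a[fast]=5≠0 swap→a[4]=5 → slow++,fast++
(s=5,f=6) a[fast]=2≠0 swap→a[5]=2 → slow++,fast++
(s=6,f=7) a[fast]=0 → fast++
(s=6,f=8) a[fast]=0 → fast++

[4, 9, 3, 2, 5, 2, 0, 0, 0]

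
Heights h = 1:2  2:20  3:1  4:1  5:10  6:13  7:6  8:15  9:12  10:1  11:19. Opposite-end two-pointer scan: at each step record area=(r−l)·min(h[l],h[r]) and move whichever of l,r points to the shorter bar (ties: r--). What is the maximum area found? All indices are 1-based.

[1,11] min(2,19)*10=20 best=20 * → l++
[2,11] min(20,19)*9=171 best=171 * → r--
[2,10] min(20,1)*8=8 best=171 → r--
[2,9] min(20,12)*7=84 best=171 → r--
[2,8] min(20,15)*6=90 best=171 → r--
[2,7] min(20,6)*5=30 best=171 → r--
[2,6] min(20,13)*4=52 best=171 → r--
[2,5] min(20,10)*3=30 best=171 → r--
[2,4] min(20,1)*2=2 best=171 → r--
[2,3] min(20,1)*1=1 best=171 → r--

max area = 171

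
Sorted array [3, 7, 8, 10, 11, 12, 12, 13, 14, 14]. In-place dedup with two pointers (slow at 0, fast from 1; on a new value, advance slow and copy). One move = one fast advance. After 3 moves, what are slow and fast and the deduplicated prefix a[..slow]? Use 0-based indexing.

slow=0 fast=1: a[fast]=7≠a[slow]=3 write a[1]=7, slow++,fast++
slow=1 fast=2: a[fast]=8≠a[slow]=7 write a[2]=8, slow++,fast++
slow=2 fast=3: a[fast]=10≠a[slow]=8 write a[3]=10, slow++,fast++

slow=3, fast=4, prefix=[3, 7, 8, 10]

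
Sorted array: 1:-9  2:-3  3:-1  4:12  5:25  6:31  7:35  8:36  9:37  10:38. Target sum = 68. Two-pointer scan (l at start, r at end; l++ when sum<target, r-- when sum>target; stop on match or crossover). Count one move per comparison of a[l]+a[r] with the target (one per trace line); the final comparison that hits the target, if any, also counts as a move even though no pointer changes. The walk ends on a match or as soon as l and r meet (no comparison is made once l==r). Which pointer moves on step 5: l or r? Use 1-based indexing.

l=1 r=10: -9+38=29 <68, l++
l=2 r=10: -3+38=35 <68, l++
l=3 r=10: -1+38=37 <68, l++
l=4 r=10: 12+38=50 <68, l++
l=5 r=10: 25+38=63 <68, l++

l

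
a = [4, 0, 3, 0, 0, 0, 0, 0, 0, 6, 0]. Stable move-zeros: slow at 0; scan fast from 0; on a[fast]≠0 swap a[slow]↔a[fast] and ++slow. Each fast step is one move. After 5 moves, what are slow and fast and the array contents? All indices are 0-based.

slow=2, fast=5, a=[4, 3, 0, 0, 0, 0, 0, 0, 0, 6, 0]

slow=0 fast=0: a[fast]=4≠0 swap→a[0]=4, slow++,fast++
slow=1 fast=1: a[fast]=0, fast++
slow=1 fast=2: a[fast]=3≠0 swap→a[1]=3, slow++,fast++
slow=2 fast=3: a[fast]=0, fast++
slow=2 fast=4: a[fast]=0, fast++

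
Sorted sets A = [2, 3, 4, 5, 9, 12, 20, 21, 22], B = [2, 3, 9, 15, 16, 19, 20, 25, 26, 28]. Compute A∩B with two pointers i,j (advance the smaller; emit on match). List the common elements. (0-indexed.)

intersection = [2, 3, 9, 20]

[i=0,j=0] 2==2 emit → i++,j++
[i=1,j=1] 3==3 emit → i++,j++
[i=2,j=2] 4<9 → i++
[i=3,j=2] 5<9 → i++
[i=4,j=2] 9==9 emit → i++,j++
[i=5,j=3] 12<15 → i++
[i=6,j=3] 20>15 → j++
[i=6,j=4] 20>16 → j++
[i=6,j=5] 20>19 → j++
[i=6,j=6] 20==20 emit → i++,j++
[i=7,j=7] 21<25 → i++
[i=8,j=7] 22<25 → i++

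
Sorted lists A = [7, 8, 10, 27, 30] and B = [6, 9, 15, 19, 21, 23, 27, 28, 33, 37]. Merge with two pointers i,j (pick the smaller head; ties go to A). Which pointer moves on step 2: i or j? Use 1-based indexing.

i=1 j=1: A[i]=7>B[j]=6 take 6, j++
i=1 j=2: A[i]=7<=B[j]=9 take 7, i++

i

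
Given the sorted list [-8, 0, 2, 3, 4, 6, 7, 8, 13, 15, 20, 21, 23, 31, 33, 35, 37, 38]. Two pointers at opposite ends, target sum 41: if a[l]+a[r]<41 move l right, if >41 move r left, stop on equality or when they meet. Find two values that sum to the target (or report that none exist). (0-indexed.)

(3, 38)

[0,17] -8+38=30 <41 → l++
[1,17] 0+38=38 <41 → l++
[2,17] 2+38=40 <41 → l++
[3,17] 3+38=41 → found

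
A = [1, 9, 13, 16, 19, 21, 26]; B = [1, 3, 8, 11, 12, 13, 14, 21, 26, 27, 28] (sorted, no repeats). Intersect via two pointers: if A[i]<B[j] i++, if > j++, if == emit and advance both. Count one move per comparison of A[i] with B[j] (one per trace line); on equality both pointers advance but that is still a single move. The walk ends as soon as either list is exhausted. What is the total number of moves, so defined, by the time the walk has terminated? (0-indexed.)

[i=0,j=0] 1==1 emit → i++,j++
[i=1,j=1] 9>3 → j++
[i=1,j=2] 9>8 → j++
[i=1,j=3] 9<11 → i++
[i=2,j=3] 13>11 → j++
[i=2,j=4] 13>12 → j++
[i=2,j=5] 13==13 emit → i++,j++
[i=3,j=6] 16>14 → j++
[i=3,j=7] 16<21 → i++
[i=4,j=7] 19<21 → i++
[i=5,j=7] 21==21 emit → i++,j++
[i=6,j=8] 26==26 emit → i++,j++

12 moves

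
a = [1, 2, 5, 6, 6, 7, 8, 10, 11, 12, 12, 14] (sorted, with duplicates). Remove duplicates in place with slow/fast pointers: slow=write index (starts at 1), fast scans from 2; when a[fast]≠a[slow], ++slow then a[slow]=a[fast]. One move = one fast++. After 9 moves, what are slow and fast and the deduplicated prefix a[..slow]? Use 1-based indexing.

slow=9, fast=11, prefix=[1, 2, 5, 6, 7, 8, 10, 11, 12]

(s=1,f=2) a[fast]=2≠a[slow]=1 write a[2]=2 → slow++,fast++
(s=2,f=3) a[fast]=5≠a[slow]=2 write a[3]=5 → slow++,fast++
(s=3,f=4) a[fast]=6≠a[slow]=5 write a[4]=6 → slow++,fast++
(s=4,f=5) a[fast]=6=a[slow] dup → fast++
(s=4,f=6) a[fast]=7≠a[slow]=6 write a[5]=7 → slow++,fast++
(s=5,f=7) a[fast]=8≠a[slow]=7 write a[6]=8 → slow++,fast++
(s=6,f=8) a[fast]=10≠a[slow]=8 write a[7]=10 → slow++,fast++
(s=7,f=9) a[fast]=11≠a[slow]=10 write a[8]=11 → slow++,fast++
(s=8,f=10) a[fast]=12≠a[slow]=11 write a[9]=12 → slow++,fast++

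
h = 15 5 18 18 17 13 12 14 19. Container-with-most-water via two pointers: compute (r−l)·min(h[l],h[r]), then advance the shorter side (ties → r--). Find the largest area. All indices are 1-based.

[1,9] min(15,19)*8=120 best=120 * → l++
[2,9] min(5,19)*7=35 best=120 → l++
[3,9] min(18,19)*6=108 best=120 → l++
[4,9] min(18,19)*5=90 best=120 → l++
[5,9] min(17,19)*4=68 best=120 → l++
[6,9] min(13,19)*3=39 best=120 → l++
[7,9] min(12,19)*2=24 best=120 → l++
[8,9] min(14,19)*1=14 best=120 → l++

max area = 120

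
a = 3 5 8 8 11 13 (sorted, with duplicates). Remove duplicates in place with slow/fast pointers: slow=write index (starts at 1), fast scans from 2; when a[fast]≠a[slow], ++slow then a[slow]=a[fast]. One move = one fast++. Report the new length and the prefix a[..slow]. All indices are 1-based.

(s=1,f=2) a[fast]=5≠a[slow]=3 write a[2]=5 → slow++,fast++
(s=2,f=3) a[fast]=8≠a[slow]=5 write a[3]=8 → slow++,fast++
(s=3,f=4) a[fast]=8=a[slow] dup → fast++
(s=3,f=5) a[fast]=11≠a[slow]=8 write a[4]=11 → slow++,fast++
(s=4,f=6) a[fast]=13≠a[slow]=11 write a[5]=13 → slow++,fast++

length 5; prefix = [3, 5, 8, 11, 13]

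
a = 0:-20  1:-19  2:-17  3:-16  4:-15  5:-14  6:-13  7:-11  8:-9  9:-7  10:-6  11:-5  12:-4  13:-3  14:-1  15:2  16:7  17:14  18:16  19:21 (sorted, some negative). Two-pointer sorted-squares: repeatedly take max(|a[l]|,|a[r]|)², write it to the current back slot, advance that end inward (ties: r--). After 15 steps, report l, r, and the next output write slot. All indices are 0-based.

l=11, r=15, next write slot=4

l=0 r=19: |-20|<=|21| out[19]=441, r--
l=0 r=18: |-20|>|16| out[18]=400, l++
l=1 r=18: |-19|>|16| out[17]=361, l++
l=2 r=18: |-17|>|16| out[16]=289, l++
l=3 r=18: |-16|<=|16| out[15]=256, r--
l=3 r=17: |-16|>|14| out[14]=256, l++
l=4 r=17: |-15|>|14| out[13]=225, l++
l=5 r=17: |-14|<=|14| out[12]=196, r--
l=5 r=16: |-14|>|7| out[11]=196, l++
l=6 r=16: |-13|>|7| out[10]=169, l++
l=7 r=16: |-11|>|7| out[9]=121, l++
l=8 r=16: |-9|>|7| out[8]=81, l++
l=9 r=16: |-7|<=|7| out[7]=49, r--
l=9 r=15: |-7|>|2| out[6]=49, l++
l=10 r=15: |-6|>|2| out[5]=36, l++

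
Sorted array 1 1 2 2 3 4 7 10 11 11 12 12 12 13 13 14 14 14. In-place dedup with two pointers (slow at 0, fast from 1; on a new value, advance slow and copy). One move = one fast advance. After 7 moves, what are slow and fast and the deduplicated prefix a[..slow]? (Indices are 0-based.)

slow=0 fast=1: a[fast]=1=a[slow] dup, fast++
slow=0 fast=2: a[fast]=2≠a[slow]=1 write a[1]=2, slow++,fast++
slow=1 fast=3: a[fast]=2=a[slow] dup, fast++
slow=1 fast=4: a[fast]=3≠a[slow]=2 write a[2]=3, slow++,fast++
slow=2 fast=5: a[fast]=4≠a[slow]=3 write a[3]=4, slow++,fast++
slow=3 fast=6: a[fast]=7≠a[slow]=4 write a[4]=7, slow++,fast++
slow=4 fast=7: a[fast]=10≠a[slow]=7 write a[5]=10, slow++,fast++

slow=5, fast=8, prefix=[1, 2, 3, 4, 7, 10]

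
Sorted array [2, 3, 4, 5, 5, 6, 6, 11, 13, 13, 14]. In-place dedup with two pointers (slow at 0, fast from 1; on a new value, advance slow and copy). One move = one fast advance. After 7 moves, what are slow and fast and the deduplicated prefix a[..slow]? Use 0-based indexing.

slow=5, fast=8, prefix=[2, 3, 4, 5, 6, 11]

slow=0 fast=1: a[fast]=3≠a[slow]=2 write a[1]=3, slow++,fast++
slow=1 fast=2: a[fast]=4≠a[slow]=3 write a[2]=4, slow++,fast++
slow=2 fast=3: a[fast]=5≠a[slow]=4 write a[3]=5, slow++,fast++
slow=3 fast=4: a[fast]=5=a[slow] dup, fast++
slow=3 fast=5: a[fast]=6≠a[slow]=5 write a[4]=6, slow++,fast++
slow=4 fast=6: a[fast]=6=a[slow] dup, fast++
slow=4 fast=7: a[fast]=11≠a[slow]=6 write a[5]=11, slow++,fast++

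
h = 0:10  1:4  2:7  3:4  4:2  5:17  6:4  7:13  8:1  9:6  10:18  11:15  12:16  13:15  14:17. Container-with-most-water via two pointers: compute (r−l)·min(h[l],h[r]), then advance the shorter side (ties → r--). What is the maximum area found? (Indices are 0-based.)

l=0 r=14: min(10,17)*14=140 best=140 *, l++
l=1 r=14: min(4,17)*13=52 best=140, l++
l=2 r=14: min(7,17)*12=84 best=140, l++
l=3 r=14: min(4,17)*11=44 best=140, l++
l=4 r=14: min(2,17)*10=20 best=140, l++
l=5 r=14: min(17,17)*9=153 best=153 *, r--
l=5 r=13: min(17,15)*8=120 best=153, r--
l=5 r=12: min(17,16)*7=112 best=153, r--
l=5 r=11: min(17,15)*6=90 best=153, r--
l=5 r=10: min(17,18)*5=85 best=153, l++
l=6 r=10: min(4,18)*4=16 best=153, l++
l=7 r=10: min(13,18)*3=39 best=153, l++
l=8 r=10: min(1,18)*2=2 best=153, l++
l=9 r=10: min(6,18)*1=6 best=153, l++

max area = 153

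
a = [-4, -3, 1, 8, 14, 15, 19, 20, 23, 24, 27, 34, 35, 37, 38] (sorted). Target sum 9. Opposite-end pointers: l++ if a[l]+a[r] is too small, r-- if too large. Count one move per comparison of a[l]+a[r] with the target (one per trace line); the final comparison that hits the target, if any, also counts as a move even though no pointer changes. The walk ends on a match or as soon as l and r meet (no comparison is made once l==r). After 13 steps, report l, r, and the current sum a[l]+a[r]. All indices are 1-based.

[1,15] -4+38=34 >9 → r--
[1,14] -4+37=33 >9 → r--
[1,13] -4+35=31 >9 → r--
[1,12] -4+34=30 >9 → r--
[1,11] -4+27=23 >9 → r--
[1,10] -4+24=20 >9 → r--
[1,9] -4+23=19 >9 → r--
[1,8] -4+20=16 >9 → r--
[1,7] -4+19=15 >9 → r--
[1,6] -4+15=11 >9 → r--
[1,5] -4+14=10 >9 → r--
[1,4] -4+8=4 <9 → l++
[2,4] -3+8=5 <9 → l++

l=3, r=4, sum=9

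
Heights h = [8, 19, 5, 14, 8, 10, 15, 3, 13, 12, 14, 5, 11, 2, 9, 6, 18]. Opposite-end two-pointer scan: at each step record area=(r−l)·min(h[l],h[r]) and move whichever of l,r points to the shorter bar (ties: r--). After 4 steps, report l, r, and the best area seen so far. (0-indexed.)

l=1, r=13, best area=270

l=0 r=16: min(8,18)*16=128 best=128 *, l++
l=1 r=16: min(19,18)*15=270 best=270 *, r--
l=1 r=15: min(19,6)*14=84 best=270, r--
l=1 r=14: min(19,9)*13=117 best=270, r--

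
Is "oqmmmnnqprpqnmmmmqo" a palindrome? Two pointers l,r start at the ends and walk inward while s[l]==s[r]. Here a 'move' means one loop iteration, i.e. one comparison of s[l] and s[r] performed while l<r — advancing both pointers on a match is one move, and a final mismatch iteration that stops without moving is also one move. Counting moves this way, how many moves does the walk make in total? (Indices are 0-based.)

[0,18] 'o'=='o' → l++,r--
[1,17] 'q'=='q' → l++,r--
[2,16] 'm'=='m' → l++,r--
[3,15] 'm'=='m' → l++,r--
[4,14] 'm'=='m' → l++,r--
[5,13] 'n'!='m' → stop

6 moves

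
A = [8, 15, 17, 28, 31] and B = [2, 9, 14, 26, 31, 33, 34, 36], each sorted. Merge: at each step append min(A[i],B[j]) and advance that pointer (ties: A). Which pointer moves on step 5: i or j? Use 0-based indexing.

i

i=0 j=0: A[i]=8>B[j]=2 take 2, j++
i=0 j=1: A[i]=8<=B[j]=9 take 8, i++
i=1 j=1: A[i]=15>B[j]=9 take 9, j++
i=1 j=2: A[i]=15>B[j]=14 take 14, j++
i=1 j=3: A[i]=15<=B[j]=26 take 15, i++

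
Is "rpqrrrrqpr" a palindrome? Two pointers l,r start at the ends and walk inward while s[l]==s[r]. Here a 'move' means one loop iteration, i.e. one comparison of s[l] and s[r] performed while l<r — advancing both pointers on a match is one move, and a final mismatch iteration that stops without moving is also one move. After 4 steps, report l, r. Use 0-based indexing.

l=4, r=5

l=0 r=9: 'r'=='r', l++,r--
l=1 r=8: 'p'=='p', l++,r--
l=2 r=7: 'q'=='q', l++,r--
l=3 r=6: 'r'=='r', l++,r--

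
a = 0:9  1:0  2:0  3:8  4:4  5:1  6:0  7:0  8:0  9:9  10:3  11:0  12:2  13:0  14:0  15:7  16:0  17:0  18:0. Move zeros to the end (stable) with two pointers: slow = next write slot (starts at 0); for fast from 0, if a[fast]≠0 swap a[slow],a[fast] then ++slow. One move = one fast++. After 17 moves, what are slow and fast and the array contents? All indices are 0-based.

slow=8, fast=17, a=[9, 8, 4, 1, 9, 3, 2, 7, 0, 0, 0, 0, 0, 0, 0, 0, 0, 0, 0]

(s=0,f=0) a[fast]=9≠0 swap→a[0]=9 → slow++,fast++
(s=1,f=1) a[fast]=0 → fast++
(s=1,f=2) a[fast]=0 → fast++
(s=1,f=3) a[fast]=8≠0 swap→a[1]=8 → slow++,fast++
(s=2,f=4) a[fast]=4≠0 swap→a[2]=4 → slow++,fast++
(s=3,f=5) a[fast]=1≠0 swap→a[3]=1 → slow++,fast++
(s=4,f=6) a[fast]=0 → fast++
(s=4,f=7) a[fast]=0 → fast++
(s=4,f=8) a[fast]=0 → fast++
(s=4,f=9) a[fast]=9≠0 swap→a[4]=9 → slow++,fast++
(s=5,f=10) a[fast]=3≠0 swap→a[5]=3 → slow++,fast++
(s=6,f=11) a[fast]=0 → fast++
(s=6,f=12) a[fast]=2≠0 swap→a[6]=2 → slow++,fast++
(s=7,f=13) a[fast]=0 → fast++
(s=7,f=14) a[fast]=0 → fast++
(s=7,f=15) a[fast]=7≠0 swap→a[7]=7 → slow++,fast++
(s=8,f=16) a[fast]=0 → fast++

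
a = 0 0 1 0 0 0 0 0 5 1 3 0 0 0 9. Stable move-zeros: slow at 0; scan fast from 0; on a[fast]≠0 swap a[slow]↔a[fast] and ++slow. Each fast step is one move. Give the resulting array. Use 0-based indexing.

slow=0 fast=0: a[fast]=0, fast++
slow=0 fast=1: a[fast]=0, fast++
slow=0 fast=2: a[fast]=1≠0 swap→a[0]=1, slow++,fast++
slow=1 fast=3: a[fast]=0, fast++
slow=1 fast=4: a[fast]=0, fast++
slow=1 fast=5: a[fast]=0, fast++
slow=1 fast=6: a[fast]=0, fast++
slow=1 fast=7: a[fast]=0, fast++
slow=1 fast=8: a[fast]=5≠0 swap→a[1]=5, slow++,fast++
slow=2 fast=9: a[fast]=1≠0 swap→a[2]=1, slow++,fast++
slow=3 fast=10: a[fast]=3≠0 swap→a[3]=3, slow++,fast++
slow=4 fast=11: a[fast]=0, fast++
slow=4 fast=12: a[fast]=0, fast++
slow=4 fast=13: a[fast]=0, fast++
slow=4 fast=14: a[fast]=9≠0 swap→a[4]=9, slow++,fast++

[1, 5, 1, 3, 9, 0, 0, 0, 0, 0, 0, 0, 0, 0, 0]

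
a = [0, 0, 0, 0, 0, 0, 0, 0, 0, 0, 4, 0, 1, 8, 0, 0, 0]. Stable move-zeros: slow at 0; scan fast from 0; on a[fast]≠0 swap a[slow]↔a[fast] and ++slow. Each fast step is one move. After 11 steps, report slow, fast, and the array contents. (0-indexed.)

slow=0 fast=0: a[fast]=0, fast++
slow=0 fast=1: a[fast]=0, fast++
slow=0 fast=2: a[fast]=0, fast++
slow=0 fast=3: a[fast]=0, fast++
slow=0 fast=4: a[fast]=0, fast++
slow=0 fast=5: a[fast]=0, fast++
slow=0 fast=6: a[fast]=0, fast++
slow=0 fast=7: a[fast]=0, fast++
slow=0 fast=8: a[fast]=0, fast++
slow=0 fast=9: a[fast]=0, fast++
slow=0 fast=10: a[fast]=4≠0 swap→a[0]=4, slow++,fast++

slow=1, fast=11, a=[4, 0, 0, 0, 0, 0, 0, 0, 0, 0, 0, 0, 1, 8, 0, 0, 0]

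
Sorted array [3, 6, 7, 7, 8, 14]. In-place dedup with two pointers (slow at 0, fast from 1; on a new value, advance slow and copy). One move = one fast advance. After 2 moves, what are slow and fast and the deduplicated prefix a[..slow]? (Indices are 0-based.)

slow=2, fast=3, prefix=[3, 6, 7]

(s=0,f=1) a[fast]=6≠a[slow]=3 write a[1]=6 → slow++,fast++
(s=1,f=2) a[fast]=7≠a[slow]=6 write a[2]=7 → slow++,fast++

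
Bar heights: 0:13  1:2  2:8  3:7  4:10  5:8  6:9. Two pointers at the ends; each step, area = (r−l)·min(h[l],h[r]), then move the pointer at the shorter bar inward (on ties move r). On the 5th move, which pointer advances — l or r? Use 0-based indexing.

[0,6] min(13,9)*6=54 best=54 * → r--
[0,5] min(13,8)*5=40 best=54 → r--
[0,4] min(13,10)*4=40 best=54 → r--
[0,3] min(13,7)*3=21 best=54 → r--
[0,2] min(13,8)*2=16 best=54 → r--

r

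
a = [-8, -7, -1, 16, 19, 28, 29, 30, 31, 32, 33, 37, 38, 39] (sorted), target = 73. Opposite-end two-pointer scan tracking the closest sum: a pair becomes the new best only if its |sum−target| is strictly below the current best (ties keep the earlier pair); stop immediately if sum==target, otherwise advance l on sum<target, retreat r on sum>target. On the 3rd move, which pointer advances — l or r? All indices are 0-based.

l

[0,13] -8+39=31 d=42 * → l++
[1,13] -7+39=32 d=41 * → l++
[2,13] -1+39=38 d=35 * → l++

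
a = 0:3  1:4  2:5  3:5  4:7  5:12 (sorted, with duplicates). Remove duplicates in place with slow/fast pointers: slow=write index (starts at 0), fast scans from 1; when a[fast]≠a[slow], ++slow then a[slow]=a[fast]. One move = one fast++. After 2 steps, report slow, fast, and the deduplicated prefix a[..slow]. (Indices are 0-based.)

slow=0 fast=1: a[fast]=4≠a[slow]=3 write a[1]=4, slow++,fast++
slow=1 fast=2: a[fast]=5≠a[slow]=4 write a[2]=5, slow++,fast++

slow=2, fast=3, prefix=[3, 4, 5]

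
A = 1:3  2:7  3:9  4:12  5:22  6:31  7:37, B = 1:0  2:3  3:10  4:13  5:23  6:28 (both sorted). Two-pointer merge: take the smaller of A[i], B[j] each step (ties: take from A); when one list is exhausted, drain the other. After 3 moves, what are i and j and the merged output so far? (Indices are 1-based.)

i=1 j=1: A[i]=3>B[j]=0 take 0, j++
i=1 j=2: A[i]=3<=B[j]=3 take 3, i++
i=2 j=2: A[i]=7>B[j]=3 take 3, j++

i=2, j=3, merged so far=[0, 3, 3]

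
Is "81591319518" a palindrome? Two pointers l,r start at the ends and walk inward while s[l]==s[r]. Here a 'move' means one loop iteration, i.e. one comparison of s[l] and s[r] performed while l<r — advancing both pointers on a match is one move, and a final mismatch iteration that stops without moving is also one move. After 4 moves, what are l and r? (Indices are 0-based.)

l=4, r=6

[0,10] '8'=='8' → l++,r--
[1,9] '1'=='1' → l++,r--
[2,8] '5'=='5' → l++,r--
[3,7] '9'=='9' → l++,r--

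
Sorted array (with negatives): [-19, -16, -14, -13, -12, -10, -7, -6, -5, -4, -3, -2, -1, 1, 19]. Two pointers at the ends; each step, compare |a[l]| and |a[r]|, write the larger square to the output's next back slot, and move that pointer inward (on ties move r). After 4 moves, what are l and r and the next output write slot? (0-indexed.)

[0,14] |-19|<=|19| out[14]=361 → r--
[0,13] |-19|>|1| out[13]=361 → l++
[1,13] |-16|>|1| out[12]=256 → l++
[2,13] |-14|>|1| out[11]=196 → l++

l=3, r=13, next write slot=10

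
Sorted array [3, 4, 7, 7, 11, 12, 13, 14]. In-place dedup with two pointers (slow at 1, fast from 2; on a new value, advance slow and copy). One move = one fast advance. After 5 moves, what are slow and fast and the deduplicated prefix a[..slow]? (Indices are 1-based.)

slow=5, fast=7, prefix=[3, 4, 7, 11, 12]

slow=1 fast=2: a[fast]=4≠a[slow]=3 write a[2]=4, slow++,fast++
slow=2 fast=3: a[fast]=7≠a[slow]=4 write a[3]=7, slow++,fast++
slow=3 fast=4: a[fast]=7=a[slow] dup, fast++
slow=3 fast=5: a[fast]=11≠a[slow]=7 write a[4]=11, slow++,fast++
slow=4 fast=6: a[fast]=12≠a[slow]=11 write a[5]=12, slow++,fast++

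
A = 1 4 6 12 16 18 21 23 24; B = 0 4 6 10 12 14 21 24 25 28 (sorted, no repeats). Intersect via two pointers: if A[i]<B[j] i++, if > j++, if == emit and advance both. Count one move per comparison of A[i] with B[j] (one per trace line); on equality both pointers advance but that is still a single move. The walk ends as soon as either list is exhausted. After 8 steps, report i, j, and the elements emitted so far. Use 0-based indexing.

i=5, j=6, emitted=[4, 6, 12]

[i=0,j=0] 1>0 → j++
[i=0,j=1] 1<4 → i++
[i=1,j=1] 4==4 emit → i++,j++
[i=2,j=2] 6==6 emit → i++,j++
[i=3,j=3] 12>10 → j++
[i=3,j=4] 12==12 emit → i++,j++
[i=4,j=5] 16>14 → j++
[i=4,j=6] 16<21 → i++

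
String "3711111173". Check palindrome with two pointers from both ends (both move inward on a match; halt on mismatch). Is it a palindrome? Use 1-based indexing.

l=1 r=10: '3'=='3', l++,r--
l=2 r=9: '7'=='7', l++,r--
l=3 r=8: '1'=='1', l++,r--
l=4 r=7: '1'=='1', l++,r--
l=5 r=6: '1'=='1', l++,r--

palindrome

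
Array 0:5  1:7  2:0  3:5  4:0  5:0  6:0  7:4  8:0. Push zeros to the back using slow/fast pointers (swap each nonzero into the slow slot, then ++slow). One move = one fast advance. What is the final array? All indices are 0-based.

slow=0 fast=0: a[fast]=5≠0 swap→a[0]=5, slow++,fast++
slow=1 fast=1: a[fast]=7≠0 swap→a[1]=7, slow++,fast++
slow=2 fast=2: a[fast]=0, fast++
slow=2 fast=3: a[fast]=5≠0 swap→a[2]=5, slow++,fast++
slow=3 fast=4: a[fast]=0, fast++
slow=3 fast=5: a[fast]=0, fast++
slow=3 fast=6: a[fast]=0, fast++
slow=3 fast=7: a[fast]=4≠0 swap→a[3]=4, slow++,fast++
slow=4 fast=8: a[fast]=0, fast++

[5, 7, 5, 4, 0, 0, 0, 0, 0]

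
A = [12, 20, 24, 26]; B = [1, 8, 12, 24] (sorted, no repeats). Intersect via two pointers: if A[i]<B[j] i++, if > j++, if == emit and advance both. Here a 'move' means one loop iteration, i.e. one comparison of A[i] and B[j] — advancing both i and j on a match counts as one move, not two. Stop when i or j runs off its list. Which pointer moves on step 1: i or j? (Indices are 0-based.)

[i=0,j=0] 12>1 → j++

j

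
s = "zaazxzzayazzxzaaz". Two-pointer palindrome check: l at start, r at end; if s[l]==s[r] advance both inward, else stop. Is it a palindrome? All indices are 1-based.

[1,17] 'z'=='z' → l++,r--
[2,16] 'a'=='a' → l++,r--
[3,15] 'a'=='a' → l++,r--
[4,14] 'z'=='z' → l++,r--
[5,13] 'x'=='x' → l++,r--
[6,12] 'z'=='z' → l++,r--
[7,11] 'z'=='z' → l++,r--
[8,10] 'a'=='a' → l++,r--

palindrome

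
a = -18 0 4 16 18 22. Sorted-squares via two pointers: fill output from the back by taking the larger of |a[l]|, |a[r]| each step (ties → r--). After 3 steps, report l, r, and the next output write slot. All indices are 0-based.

l=1, r=3, next write slot=2

l=0 r=5: |-18|<=|22| out[5]=484, r--
l=0 r=4: |-18|<=|18| out[4]=324, r--
l=0 r=3: |-18|>|16| out[3]=324, l++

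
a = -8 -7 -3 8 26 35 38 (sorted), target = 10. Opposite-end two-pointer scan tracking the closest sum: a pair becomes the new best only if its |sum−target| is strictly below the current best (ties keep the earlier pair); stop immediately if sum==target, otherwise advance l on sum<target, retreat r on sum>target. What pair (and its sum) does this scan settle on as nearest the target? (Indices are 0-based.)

l=0 r=6: -8+38=30 d=20 *, r--
l=0 r=5: -8+35=27 d=17 *, r--
l=0 r=4: -8+26=18 d=8 *, r--
l=0 r=3: -8+8=0 d=10, l++
l=1 r=3: -7+8=1 d=9, l++
l=2 r=3: -3+8=5 d=5 *, l++

pair (-3, 8) with sum 5 (|Δ|=5)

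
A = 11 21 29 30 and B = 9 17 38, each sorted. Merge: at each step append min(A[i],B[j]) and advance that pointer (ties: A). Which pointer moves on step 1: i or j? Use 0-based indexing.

j

i=0 j=0: A[i]=11>B[j]=9 take 9, j++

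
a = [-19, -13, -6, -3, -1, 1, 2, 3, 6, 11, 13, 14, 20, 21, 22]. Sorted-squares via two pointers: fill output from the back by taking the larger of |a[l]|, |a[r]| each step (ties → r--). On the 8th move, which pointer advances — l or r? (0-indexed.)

[0,14] |-19|<=|22| out[14]=484 → r--
[0,13] |-19|<=|21| out[13]=441 → r--
[0,12] |-19|<=|20| out[12]=400 → r--
[0,11] |-19|>|14| out[11]=361 → l++
[1,11] |-13|<=|14| out[10]=196 → r--
[1,10] |-13|<=|13| out[9]=169 → r--
[1,9] |-13|>|11| out[8]=169 → l++
[2,9] |-6|<=|11| out[7]=121 → r--

r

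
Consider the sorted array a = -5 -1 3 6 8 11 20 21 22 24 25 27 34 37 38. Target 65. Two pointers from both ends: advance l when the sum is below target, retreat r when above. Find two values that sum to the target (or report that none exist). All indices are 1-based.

(27, 38)

l=1 r=15: -5+38=33 <65, l++
l=2 r=15: -1+38=37 <65, l++
l=3 r=15: 3+38=41 <65, l++
l=4 r=15: 6+38=44 <65, l++
l=5 r=15: 8+38=46 <65, l++
l=6 r=15: 11+38=49 <65, l++
l=7 r=15: 20+38=58 <65, l++
l=8 r=15: 21+38=59 <65, l++
l=9 r=15: 22+38=60 <65, l++
l=10 r=15: 24+38=62 <65, l++
l=11 r=15: 25+38=63 <65, l++
l=12 r=15: 27+38=65, found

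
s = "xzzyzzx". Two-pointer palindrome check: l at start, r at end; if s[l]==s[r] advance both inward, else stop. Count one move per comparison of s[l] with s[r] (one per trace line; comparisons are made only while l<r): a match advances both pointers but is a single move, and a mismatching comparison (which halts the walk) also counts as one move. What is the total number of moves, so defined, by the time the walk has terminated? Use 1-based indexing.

3 moves

[1,7] 'x'=='x' → l++,r--
[2,6] 'z'=='z' → l++,r--
[3,5] 'z'=='z' → l++,r--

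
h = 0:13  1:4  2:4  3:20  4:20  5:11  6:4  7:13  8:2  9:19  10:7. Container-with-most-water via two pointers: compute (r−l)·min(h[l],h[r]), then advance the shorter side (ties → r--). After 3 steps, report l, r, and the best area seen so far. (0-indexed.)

l=2, r=9, best area=117

l=0 r=10: min(13,7)*10=70 best=70 *, r--
l=0 r=9: min(13,19)*9=117 best=117 *, l++
l=1 r=9: min(4,19)*8=32 best=117, l++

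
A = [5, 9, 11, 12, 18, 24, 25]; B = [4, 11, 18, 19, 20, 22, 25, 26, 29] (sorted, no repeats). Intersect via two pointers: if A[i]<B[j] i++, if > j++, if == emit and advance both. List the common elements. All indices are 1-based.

intersection = [11, 18, 25]

i=1 j=1: 5>4, j++
i=1 j=2: 5<11, i++
i=2 j=2: 9<11, i++
i=3 j=2: 11==11 emit, i++,j++
i=4 j=3: 12<18, i++
i=5 j=3: 18==18 emit, i++,j++
i=6 j=4: 24>19, j++
i=6 j=5: 24>20, j++
i=6 j=6: 24>22, j++
i=6 j=7: 24<25, i++
i=7 j=7: 25==25 emit, i++,j++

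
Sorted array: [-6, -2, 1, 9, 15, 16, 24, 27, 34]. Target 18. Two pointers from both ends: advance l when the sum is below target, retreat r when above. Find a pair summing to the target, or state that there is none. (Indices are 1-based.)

[1,9] -6+34=28 >18 → r--
[1,8] -6+27=21 >18 → r--
[1,7] -6+24=18 → found

(-6, 24)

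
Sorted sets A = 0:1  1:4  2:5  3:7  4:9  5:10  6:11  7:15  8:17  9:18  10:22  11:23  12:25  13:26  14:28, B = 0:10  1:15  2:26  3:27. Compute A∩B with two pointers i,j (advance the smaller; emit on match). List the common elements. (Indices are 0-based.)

intersection = [10, 15, 26]

[i=0,j=0] 1<10 → i++
[i=1,j=0] 4<10 → i++
[i=2,j=0] 5<10 → i++
[i=3,j=0] 7<10 → i++
[i=4,j=0] 9<10 → i++
[i=5,j=0] 10==10 emit → i++,j++
[i=6,j=1] 11<15 → i++
[i=7,j=1] 15==15 emit → i++,j++
[i=8,j=2] 17<26 → i++
[i=9,j=2] 18<26 → i++
[i=10,j=2] 22<26 → i++
[i=11,j=2] 23<26 → i++
[i=12,j=2] 25<26 → i++
[i=13,j=2] 26==26 emit → i++,j++
[i=14,j=3] 28>27 → j++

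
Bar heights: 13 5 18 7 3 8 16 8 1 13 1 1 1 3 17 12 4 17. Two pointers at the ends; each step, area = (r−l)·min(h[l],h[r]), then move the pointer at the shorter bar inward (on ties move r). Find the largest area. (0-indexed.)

l=0 r=17: min(13,17)*17=221 best=221 *, l++
l=1 r=17: min(5,17)*16=80 best=221, l++
l=2 r=17: min(18,17)*15=255 best=255 *, r--
l=2 r=16: min(18,4)*14=56 best=255, r--
l=2 r=15: min(18,12)*13=156 best=255, r--
l=2 r=14: min(18,17)*12=204 best=255, r--
l=2 r=13: min(18,3)*11=33 best=255, r--
l=2 r=12: min(18,1)*10=10 best=255, r--
l=2 r=11: min(18,1)*9=9 best=255, r--
l=2 r=10: min(18,1)*8=8 best=255, r--
l=2 r=9: min(18,13)*7=91 best=255, r--
l=2 r=8: min(18,1)*6=6 best=255, r--
l=2 r=7: min(18,8)*5=40 best=255, r--
l=2 r=6: min(18,16)*4=64 best=255, r--
l=2 r=5: min(18,8)*3=24 best=255, r--
l=2 r=4: min(18,3)*2=6 best=255, r--
l=2 r=3: min(18,7)*1=7 best=255, r--

max area = 255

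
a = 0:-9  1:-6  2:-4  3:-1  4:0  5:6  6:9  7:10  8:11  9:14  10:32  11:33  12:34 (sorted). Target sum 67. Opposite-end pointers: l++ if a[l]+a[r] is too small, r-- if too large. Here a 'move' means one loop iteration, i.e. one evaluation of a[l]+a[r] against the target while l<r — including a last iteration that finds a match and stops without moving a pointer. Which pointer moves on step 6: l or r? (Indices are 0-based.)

l

[0,12] -9+34=25 <67 → l++
[1,12] -6+34=28 <67 → l++
[2,12] -4+34=30 <67 → l++
[3,12] -1+34=33 <67 → l++
[4,12] 0+34=34 <67 → l++
[5,12] 6+34=40 <67 → l++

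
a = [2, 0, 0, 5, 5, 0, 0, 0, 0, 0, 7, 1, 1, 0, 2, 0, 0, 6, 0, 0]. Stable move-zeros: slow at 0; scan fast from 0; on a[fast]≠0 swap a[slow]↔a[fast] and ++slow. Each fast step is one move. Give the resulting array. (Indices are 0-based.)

(s=0,f=0) a[fast]=2≠0 swap→a[0]=2 → slow++,fast++
(s=1,f=1) a[fast]=0 → fast++
(s=1,f=2) a[fast]=0 → fast++
(s=1,f=3) a[fast]=5≠0 swap→a[1]=5 → slow++,fast++
(s=2,f=4) a[fast]=5≠0 swap→a[2]=5 → slow++,fast++
(s=3,f=5) a[fast]=0 → fast++
(s=3,f=6) a[fast]=0 → fast++
(s=3,f=7) a[fast]=0 → fast++
(s=3,f=8) a[fast]=0 → fast++
(s=3,f=9) a[fast]=0 → fast++
(s=3,f=10) a[fast]=7≠0 swap→a[3]=7 → slow++,fast++
(s=4,f=11) a[fast]=1≠0 swap→a[4]=1 → slow++,fast++
(s=5,f=12) a[fast]=1≠0 swap→a[5]=1 → slow++,fast++
(s=6,f=13) a[fast]=0 → fast++
(s=6,f=14) a[fast]=2≠0 swap→a[6]=2 → slow++,fast++
(s=7,f=15) a[fast]=0 → fast++
(s=7,f=16) a[fast]=0 → fast++
(s=7,f=17) a[fast]=6≠0 swap→a[7]=6 → slow++,fast++
(s=8,f=18) a[fast]=0 → fast++
(s=8,f=19) a[fast]=0 → fast++

[2, 5, 5, 7, 1, 1, 2, 6, 0, 0, 0, 0, 0, 0, 0, 0, 0, 0, 0, 0]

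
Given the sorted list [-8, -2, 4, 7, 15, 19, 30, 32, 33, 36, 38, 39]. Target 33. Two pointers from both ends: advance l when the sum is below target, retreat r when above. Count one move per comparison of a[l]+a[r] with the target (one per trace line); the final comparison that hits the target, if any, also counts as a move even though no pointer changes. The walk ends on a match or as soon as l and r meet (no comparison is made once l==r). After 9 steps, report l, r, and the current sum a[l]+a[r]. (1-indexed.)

l=4, r=6, sum=26

l=1 r=12: -8+39=31 <33, l++
l=2 r=12: -2+39=37 >33, r--
l=2 r=11: -2+38=36 >33, r--
l=2 r=10: -2+36=34 >33, r--
l=2 r=9: -2+33=31 <33, l++
l=3 r=9: 4+33=37 >33, r--
l=3 r=8: 4+32=36 >33, r--
l=3 r=7: 4+30=34 >33, r--
l=3 r=6: 4+19=23 <33, l++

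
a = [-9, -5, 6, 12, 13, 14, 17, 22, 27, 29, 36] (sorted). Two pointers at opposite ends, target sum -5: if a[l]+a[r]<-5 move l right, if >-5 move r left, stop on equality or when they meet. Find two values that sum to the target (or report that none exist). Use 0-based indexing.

no pair

l=0 r=10: -9+36=27 >-5, r--
l=0 r=9: -9+29=20 >-5, r--
l=0 r=8: -9+27=18 >-5, r--
l=0 r=7: -9+22=13 >-5, r--
l=0 r=6: -9+17=8 >-5, r--
l=0 r=5: -9+14=5 >-5, r--
l=0 r=4: -9+13=4 >-5, r--
l=0 r=3: -9+12=3 >-5, r--
l=0 r=2: -9+6=-3 >-5, r--
l=0 r=1: -9+-5=-14 <-5, l++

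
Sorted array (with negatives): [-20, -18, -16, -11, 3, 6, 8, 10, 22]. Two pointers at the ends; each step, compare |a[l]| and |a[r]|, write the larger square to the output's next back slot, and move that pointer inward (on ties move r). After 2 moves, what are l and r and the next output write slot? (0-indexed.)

l=0 r=8: |-20|<=|22| out[8]=484, r--
l=0 r=7: |-20|>|10| out[7]=400, l++

l=1, r=7, next write slot=6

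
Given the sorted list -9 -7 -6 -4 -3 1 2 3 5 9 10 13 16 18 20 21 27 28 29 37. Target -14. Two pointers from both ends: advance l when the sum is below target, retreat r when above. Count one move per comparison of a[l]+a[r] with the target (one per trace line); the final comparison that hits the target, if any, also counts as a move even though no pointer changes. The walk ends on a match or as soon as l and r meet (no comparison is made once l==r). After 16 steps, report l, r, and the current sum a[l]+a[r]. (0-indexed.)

[0,19] -9+37=28 >-14 → r--
[0,18] -9+29=20 >-14 → r--
[0,17] -9+28=19 >-14 → r--
[0,16] -9+27=18 >-14 → r--
[0,15] -9+21=12 >-14 → r--
[0,14] -9+20=11 >-14 → r--
[0,13] -9+18=9 >-14 → r--
[0,12] -9+16=7 >-14 → r--
[0,11] -9+13=4 >-14 → r--
[0,10] -9+10=1 >-14 → r--
[0,9] -9+9=0 >-14 → r--
[0,8] -9+5=-4 >-14 → r--
[0,7] -9+3=-6 >-14 → r--
[0,6] -9+2=-7 >-14 → r--
[0,5] -9+1=-8 >-14 → r--
[0,4] -9+-3=-12 >-14 → r--

l=0, r=3, sum=-13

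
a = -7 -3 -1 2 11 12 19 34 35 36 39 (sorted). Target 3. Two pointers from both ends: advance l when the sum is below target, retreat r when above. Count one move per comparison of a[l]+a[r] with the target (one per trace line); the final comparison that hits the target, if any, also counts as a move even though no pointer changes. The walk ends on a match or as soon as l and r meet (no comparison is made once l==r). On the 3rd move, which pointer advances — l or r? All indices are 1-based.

r

l=1 r=11: -7+39=32 >3, r--
l=1 r=10: -7+36=29 >3, r--
l=1 r=9: -7+35=28 >3, r--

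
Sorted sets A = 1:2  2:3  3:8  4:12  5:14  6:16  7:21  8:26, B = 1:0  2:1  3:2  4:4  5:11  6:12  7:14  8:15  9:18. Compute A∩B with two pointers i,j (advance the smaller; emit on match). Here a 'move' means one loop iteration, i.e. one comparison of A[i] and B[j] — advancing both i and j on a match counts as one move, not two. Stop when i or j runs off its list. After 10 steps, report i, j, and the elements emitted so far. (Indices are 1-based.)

i=1 j=1: 2>0, j++
i=1 j=2: 2>1, j++
i=1 j=3: 2==2 emit, i++,j++
i=2 j=4: 3<4, i++
i=3 j=4: 8>4, j++
i=3 j=5: 8<11, i++
i=4 j=5: 12>11, j++
i=4 j=6: 12==12 emit, i++,j++
i=5 j=7: 14==14 emit, i++,j++
i=6 j=8: 16>15, j++

i=6, j=9, emitted=[2, 12, 14]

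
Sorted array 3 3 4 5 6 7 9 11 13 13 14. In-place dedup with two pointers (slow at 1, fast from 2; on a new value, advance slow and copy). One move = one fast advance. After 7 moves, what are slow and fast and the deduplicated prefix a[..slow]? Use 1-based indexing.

(s=1,f=2) a[fast]=3=a[slow] dup → fast++
(s=1,f=3) a[fast]=4≠a[slow]=3 write a[2]=4 → slow++,fast++
(s=2,f=4) a[fast]=5≠a[slow]=4 write a[3]=5 → slow++,fast++
(s=3,f=5) a[fast]=6≠a[slow]=5 write a[4]=6 → slow++,fast++
(s=4,f=6) a[fast]=7≠a[slow]=6 write a[5]=7 → slow++,fast++
(s=5,f=7) a[fast]=9≠a[slow]=7 write a[6]=9 → slow++,fast++
(s=6,f=8) a[fast]=11≠a[slow]=9 write a[7]=11 → slow++,fast++

slow=7, fast=9, prefix=[3, 4, 5, 6, 7, 9, 11]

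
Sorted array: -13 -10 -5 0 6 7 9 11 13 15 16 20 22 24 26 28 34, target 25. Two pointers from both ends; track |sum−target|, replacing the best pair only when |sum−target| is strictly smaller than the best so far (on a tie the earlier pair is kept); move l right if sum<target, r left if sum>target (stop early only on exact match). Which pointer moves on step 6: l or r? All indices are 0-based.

r

l=0 r=16: -13+34=21 d=4 *, l++
l=1 r=16: -10+34=24 d=1 *, l++
l=2 r=16: -5+34=29 d=4, r--
l=2 r=15: -5+28=23 d=2, l++
l=3 r=15: 0+28=28 d=3, r--
l=3 r=14: 0+26=26 d=1, r--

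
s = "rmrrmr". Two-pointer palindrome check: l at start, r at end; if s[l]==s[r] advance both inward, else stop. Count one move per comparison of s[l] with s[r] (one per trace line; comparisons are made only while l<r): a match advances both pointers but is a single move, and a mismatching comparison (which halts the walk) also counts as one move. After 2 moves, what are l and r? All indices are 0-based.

[0,5] 'r'=='r' → l++,r--
[1,4] 'm'=='m' → l++,r--

l=2, r=3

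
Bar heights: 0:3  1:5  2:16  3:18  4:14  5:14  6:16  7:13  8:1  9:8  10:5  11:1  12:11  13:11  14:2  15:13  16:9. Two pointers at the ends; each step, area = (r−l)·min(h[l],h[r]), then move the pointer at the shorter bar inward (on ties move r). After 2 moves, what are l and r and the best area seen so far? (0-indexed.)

l=0 r=16: min(3,9)*16=48 best=48 *, l++
l=1 r=16: min(5,9)*15=75 best=75 *, l++

l=2, r=16, best area=75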